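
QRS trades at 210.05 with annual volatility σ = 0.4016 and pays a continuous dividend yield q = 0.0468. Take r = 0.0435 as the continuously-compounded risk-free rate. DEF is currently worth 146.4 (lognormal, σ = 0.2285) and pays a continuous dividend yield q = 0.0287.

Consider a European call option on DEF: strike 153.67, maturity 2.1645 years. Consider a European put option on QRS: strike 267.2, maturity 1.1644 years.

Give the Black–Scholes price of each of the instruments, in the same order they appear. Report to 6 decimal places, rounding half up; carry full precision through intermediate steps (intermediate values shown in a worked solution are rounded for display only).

[DEF call K=153.67]
σ√T = 0.2285·√2.1645 = 0.336175
d₁ = (ln(S/K) + (r−q+σ²/2)T) / (σ√T) = (ln(146.4/153.67) + (0.0435−0.0287+0.2285²/2)·2.1645) / 0.336175 = (-0.048465 + 0.088541) / 0.336175 = 0.119213
d₂ = d₁ − σ√T = 0.119213 − 0.336175 = -0.216961
e^{−rT} = 0.910141
e^{−qT} = 0.939769
N(d₁) = 0.547447,  N(d₂) = 0.414119
price = S·e^{−qT}·N(d₁) − K·e^{−rT}·N(d₂) = 75.318924 − 57.919276 = 17.399649
[QRS put K=267.2]
σ√T = 0.4016·√1.1644 = 0.433356
d₁ = (ln(S/K) + (r−q+σ²/2)T) / (σ√T) = (ln(210.05/267.2) + (0.0435−0.0468+0.4016²/2)·1.1644) / 0.433356 = (-0.240652 + 0.090056) / 0.433356 = -0.347510
d₂ = d₁ − σ√T = -0.347510 − 0.433356 = -0.780866
e^{−rT} = 0.950610
e^{−qT} = 0.946964
N(−d₁) = 0.635896,  N(−d₂) = 0.782559
price = K·e^{−rT}·N(−d₂) − S·e^{−qT}·N(−d₁) = 198.772433 − 126.485974 = 72.286459

price(DEF call K=153.67) = 17.399649
price(QRS put K=267.2) = 72.286459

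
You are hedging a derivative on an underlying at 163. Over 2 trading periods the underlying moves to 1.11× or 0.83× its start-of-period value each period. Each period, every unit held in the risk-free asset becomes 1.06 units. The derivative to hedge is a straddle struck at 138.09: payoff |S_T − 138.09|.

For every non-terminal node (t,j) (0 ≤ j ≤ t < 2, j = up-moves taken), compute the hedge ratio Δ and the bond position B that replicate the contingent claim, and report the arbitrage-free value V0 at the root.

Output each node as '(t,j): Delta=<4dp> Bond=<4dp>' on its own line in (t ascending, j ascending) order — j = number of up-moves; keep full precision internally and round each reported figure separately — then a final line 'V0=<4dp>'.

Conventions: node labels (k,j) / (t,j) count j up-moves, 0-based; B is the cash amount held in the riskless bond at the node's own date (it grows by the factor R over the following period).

(0,0): Delta=0.8095 Bond=-90.3906
(1,0): Delta=-0.3621 Bond=62.6996
(1,1): Delta=1.0000 Bond=-130.2736
V0=41.5648

Arbitrage-free pricing uses the up-move probability p* = (R−d)/(u−d) = 0.8214, discounting each step at R = 1.06.
Terminal payoffs: V(2,0)=25.7993, V(2,1)=12.0819, V(2,2)=62.7423
(1,0): S=135.2900. Δ = (V_up−V_dn)/(S_up−S_dn) = (12.0819−25.7993)/(150.1719−112.2907) = -0.3621. V = [p*·12.0819 + (1−p*)·25.7993]/1.06 = 13.7089. B = V − Δ·S = 62.6996.
(1,1): S=180.9300. Δ = (V_up−V_dn)/(S_up−S_dn) = (62.7423−12.0819)/(200.8323−150.1719) = 1.0000. V = [p*·62.7423 + (1−p*)·12.0819]/1.06 = 50.6564. B = V − Δ·S = -130.2736.
(0,0): S=163.0000. Δ = (V_up−V_dn)/(S_up−S_dn) = (50.6564−13.7089)/(180.9300−135.2900) = 0.8095. V = [p*·50.6564 + (1−p*)·13.7089]/1.06 = 41.5648. B = V − Δ·S = -90.3906.
Check: Δ(0,0)·S0 + B(0,0) = 41.5648 = V0.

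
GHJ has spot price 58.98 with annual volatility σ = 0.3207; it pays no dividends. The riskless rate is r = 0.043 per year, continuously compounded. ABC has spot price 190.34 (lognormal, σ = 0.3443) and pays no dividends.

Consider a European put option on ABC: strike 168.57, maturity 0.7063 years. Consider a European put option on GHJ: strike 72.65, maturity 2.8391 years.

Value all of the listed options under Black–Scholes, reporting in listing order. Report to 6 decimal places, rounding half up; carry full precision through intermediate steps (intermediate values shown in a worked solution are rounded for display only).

price(ABC put K=168.57) = 9.661071
price(GHJ put K=72.65) = 15.951839

[ABC put K=168.57]
σ√T = 0.3443·√0.7063 = 0.289355
d₁ = (ln(S/K) + (r+σ²/2)T) / (σ√T) = (ln(190.34/168.57) + (0.043+0.3443²/2)·0.7063) / 0.289355 = (0.121461 + 0.072234) / 0.289355 = 0.669402
d₂ = d₁ − σ√T = 0.669402 − 0.289355 = 0.380046
e^{−rT} = 0.970086
N(−d₁) = 0.251620,  N(−d₂) = 0.351956
price = K·e^{−rT}·N(−d₂) − S·N(−d₁) = 57.554347 − 47.893277 = 9.661071
[GHJ put K=72.65]
σ√T = 0.3207·√2.8391 = 0.540368
d₁ = (ln(S/K) + (r+σ²/2)T) / (σ√T) = (ln(58.98/72.65) + (0.043+0.3207²/2)·2.8391) / 0.540368 = (-0.208455 + 0.268080) / 0.540368 = 0.110341
d₂ = d₁ − σ√T = 0.110341 − 0.540368 = -0.430026
e^{−rT} = 0.885076
N(−d₁) = 0.456069,  N(−d₂) = 0.666412
price = K·e^{−rT}·N(−d₂) − S·N(−d₁) = 42.850808 − 26.898969 = 15.951839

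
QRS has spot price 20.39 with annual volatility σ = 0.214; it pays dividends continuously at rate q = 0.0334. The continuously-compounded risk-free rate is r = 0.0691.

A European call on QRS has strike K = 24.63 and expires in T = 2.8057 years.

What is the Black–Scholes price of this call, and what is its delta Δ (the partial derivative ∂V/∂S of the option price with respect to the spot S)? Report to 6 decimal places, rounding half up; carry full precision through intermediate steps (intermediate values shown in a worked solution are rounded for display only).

price = 1.985116
Δ = 0.430452

σ√T = 0.214·√2.8057 = 0.358455
d₁ = (ln(S/K) + (r−q+σ²/2)T) / (σ√T) = (ln(20.39/24.63) + (0.0691−0.0334+0.214²/2)·2.8057) / 0.358455 = (-0.188921 + 0.164408) / 0.358455 = -0.068383
d₂ = d₁ − σ√T = -0.068383 − 0.358455 = -0.426838
e^{−rT} = 0.823762
e^{−qT} = 0.910546
N(d₁) = 0.472740,  N(d₂) = 0.334749
Call price V = S·e^{−qT}·N(d₁) − K·e^{−rT}·N(d₂) = 8.776918 − 6.791802 = 1.985116
Δ = e^{−qT}·N(d₁) = 0.430452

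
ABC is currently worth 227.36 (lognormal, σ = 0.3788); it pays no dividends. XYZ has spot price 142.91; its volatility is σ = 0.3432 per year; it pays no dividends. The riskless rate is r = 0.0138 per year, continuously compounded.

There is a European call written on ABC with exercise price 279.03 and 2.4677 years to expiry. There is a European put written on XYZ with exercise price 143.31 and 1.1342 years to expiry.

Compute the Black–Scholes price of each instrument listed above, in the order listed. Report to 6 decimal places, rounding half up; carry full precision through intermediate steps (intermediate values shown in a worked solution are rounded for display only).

[ABC call K=279.03]
σ√T = 0.3788·√2.4677 = 0.595054
d₁ = (ln(S/K) + (r+σ²/2)T) / (σ√T) = (ln(227.36/279.03) + (0.0138+0.3788²/2)·2.4677) / 0.595054 = (-0.204785 + 0.211099) / 0.595054 = 0.010611
d₂ = d₁ − σ√T = 0.010611 − 0.595054 = -0.584443
e^{−rT} = 0.966519
N(d₁) = 0.504233,  N(d₂) = 0.279461
price = S·N(d₁) − K·e^{−rT}·N(d₂) = 114.642430 − 75.367288 = 39.275142
[XYZ put K=143.31]
σ√T = 0.3432·√1.1342 = 0.365504
d₁ = (ln(S/K) + (r+σ²/2)T) / (σ√T) = (ln(142.91/143.31) + (0.0138+0.3432²/2)·1.1342) / 0.365504 = (-0.002795 + 0.082449) / 0.365504 = 0.217928
d₂ = d₁ − σ√T = 0.217928 − 0.365504 = -0.147576
e^{−rT} = 0.984470
N(−d₁) = 0.413743,  N(−d₂) = 0.558661
price = K·e^{−rT}·N(−d₂) − S·N(−d₁) = 78.818392 − 59.127966 = 19.690426

price(ABC call K=279.03) = 39.275142
price(XYZ put K=143.31) = 19.690426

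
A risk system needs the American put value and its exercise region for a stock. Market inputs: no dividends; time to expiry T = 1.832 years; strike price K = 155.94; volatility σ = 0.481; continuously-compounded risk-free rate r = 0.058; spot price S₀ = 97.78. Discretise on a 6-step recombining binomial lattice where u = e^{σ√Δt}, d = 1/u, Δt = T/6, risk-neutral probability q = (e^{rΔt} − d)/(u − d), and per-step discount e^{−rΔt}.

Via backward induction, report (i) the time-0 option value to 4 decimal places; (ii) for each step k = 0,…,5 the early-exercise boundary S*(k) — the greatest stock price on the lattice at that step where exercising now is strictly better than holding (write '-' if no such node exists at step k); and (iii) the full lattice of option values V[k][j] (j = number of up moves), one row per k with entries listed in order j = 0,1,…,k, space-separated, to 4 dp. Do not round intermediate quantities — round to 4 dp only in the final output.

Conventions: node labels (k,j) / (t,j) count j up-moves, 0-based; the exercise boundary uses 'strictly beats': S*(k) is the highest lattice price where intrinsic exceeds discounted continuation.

Δt=0.30533, u=1.30446, d=0.76660, q=0.46716, disc=e^(-rΔt)=0.98245
k=6 terminal: V=max(K-S,0) → 136.0940 122.1699 98.4766 58.1600 0.0000 0.0000 0.0000
k=5: j=0 S=25.8883 intr=130.0517 cont=127.3145 V=130.0517[EX]; j=1 S=44.0516 intr=111.8884 cont=109.1511 V=111.8884[EX]; j=2 S=74.9585 intr=80.9815 cont=78.2443 V=80.9815[EX]; j=3 S=127.5497 intr=28.3903 cont=30.4459 V=30.4459[hold]; j=4 S=217.0392 intr=0.0000 cont=0.0000 V=0.0000[hold]; j=5 S=369.3151 intr=0.0000 cont=0.0000 V=0.0000[hold]  S*(5)=74.9585
k=4: j=0 S=33.7701 intr=122.1699 cont=119.4326 V=122.1699[EX]; j=1 S=57.4634 intr=98.4766 cont=95.7393 V=98.4766[EX]; j=2 S=97.7800 intr=58.1600 cont=56.3662 V=58.1600[EX]; j=3 S=166.3830 intr=0.0000 cont=15.9380 V=15.9380[hold]; j=4 S=283.1181 intr=0.0000 cont=0.0000 V=0.0000[hold]  S*(4)=97.7800
k=3: j=0 S=44.0516 intr=111.8884 cont=109.1511 V=111.8884[EX]; j=1 S=74.9585 intr=80.9815 cont=78.2443 V=80.9815[EX]; j=2 S=127.5497 intr=28.3903 cont=37.7608 V=37.7608[hold]; j=3 S=217.0392 intr=0.0000 cont=8.3433 V=8.3433[hold]  S*(3)=74.9585
k=2: j=0 S=57.4634 intr=98.4766 cont=95.7393 V=98.4766[EX]; j=1 S=97.7800 intr=58.1600 cont=59.7234 V=59.7234[hold]; j=2 S=166.3830 intr=0.0000 cont=23.5965 V=23.5965[hold]  S*(2)=57.4634
k=1: j=0 S=74.9585 intr=80.9815 cont=78.9618 V=80.9815[EX]; j=1 S=127.5497 intr=28.3903 cont=42.0942 V=42.0942[hold]  S*(1)=74.9585
k=0: j=0 S=97.7800 intr=58.1600 cont=61.7123 V=61.7123[hold]  S*(0)=-

price = 61.7123
boundary = - 74.9585 57.4634 74.9585 97.7800 74.9585
tree:
61.7123
80.9815 42.0942
98.4766 59.7234 23.5965
111.8884 80.9815 37.7608 8.3433
122.1699 98.4766 58.1600 15.9380 0.0000
130.0517 111.8884 80.9815 30.4459 0.0000 0.0000
136.0940 122.1699 98.4766 58.1600 0.0000 0.0000 0.0000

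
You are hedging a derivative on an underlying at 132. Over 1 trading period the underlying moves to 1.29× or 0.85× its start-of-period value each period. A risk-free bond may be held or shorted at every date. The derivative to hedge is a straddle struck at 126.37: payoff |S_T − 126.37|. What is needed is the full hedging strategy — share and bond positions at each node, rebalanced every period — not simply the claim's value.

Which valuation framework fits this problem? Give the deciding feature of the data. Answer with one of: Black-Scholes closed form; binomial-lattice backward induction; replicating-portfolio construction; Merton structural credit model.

Key observation: the deliverable is the dynamic trading strategy on the 1-step tree (spot 132, moves 1.29 and 0.85), so the valuation must go through the node-by-node replicating-portfolio solve.

framework: replicating-portfolio construction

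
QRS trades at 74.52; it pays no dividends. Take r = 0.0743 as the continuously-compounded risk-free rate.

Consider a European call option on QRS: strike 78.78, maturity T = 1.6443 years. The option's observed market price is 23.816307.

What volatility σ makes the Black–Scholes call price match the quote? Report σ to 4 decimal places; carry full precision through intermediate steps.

sigma = 0.5923

At σ = 0.5923 the Black–Scholes value reproduces the quote:
σ√T = 0.5923·√1.6443 = 0.759508
d₁ = (ln(S/K) + (r+σ²/2)T) / (σ√T) = (ln(74.52/78.78) + (0.0743+0.5923²/2)·1.6443) / 0.759508 = (-0.055592 + 0.410598) / 0.759508 = 0.467416
d₂ = d₁ − σ√T = 0.467416 − 0.759508 = -0.292092
e^{−rT} = 0.884997
N(d₁) = 0.679899,  N(d₂) = 0.385108
V = S·N(d₁) − K·e^{−rT}·N(d₂) = 50.666058 − 26.849750 = 23.816307 (the observed quote) — the price is monotone increasing in volatility, hence this σ is the only solution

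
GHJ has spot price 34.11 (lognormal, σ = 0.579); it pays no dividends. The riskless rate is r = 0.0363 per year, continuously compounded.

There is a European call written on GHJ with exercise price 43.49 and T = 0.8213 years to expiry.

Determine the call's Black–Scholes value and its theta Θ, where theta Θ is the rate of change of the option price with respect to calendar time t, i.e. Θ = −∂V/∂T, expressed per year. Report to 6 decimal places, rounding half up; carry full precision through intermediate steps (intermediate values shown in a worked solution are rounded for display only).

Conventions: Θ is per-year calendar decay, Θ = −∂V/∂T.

price = 4.471554
Θ = -4.688264

σ√T = 0.579·√0.8213 = 0.524722
d₁ = (ln(S/K) + (r+σ²/2)T) / (σ√T) = (ln(34.11/43.49) + (0.0363+0.579²/2)·0.8213) / 0.524722 = (-0.242940 + 0.167480) / 0.524722 = -0.143810
d₂ = d₁ − σ√T = -0.143810 − 0.524722 = -0.668533
e^{−rT} = 0.970627
N(d₁) = 0.442825,  N(d₂) = 0.251897
Call price V = S·N(d₁) − K·e^{−rT}·N(d₂) = 15.104764 − 10.633210 = 4.471554
φ(d₁) = (1/√(2π))·e^{−d₁²/2} = 0.394838
Θ = −S·φ(d₁)·σ/(2√T) − r·K·e^{−rT}·N(d₂) = −4.302279 − 0.385986 = -4.688264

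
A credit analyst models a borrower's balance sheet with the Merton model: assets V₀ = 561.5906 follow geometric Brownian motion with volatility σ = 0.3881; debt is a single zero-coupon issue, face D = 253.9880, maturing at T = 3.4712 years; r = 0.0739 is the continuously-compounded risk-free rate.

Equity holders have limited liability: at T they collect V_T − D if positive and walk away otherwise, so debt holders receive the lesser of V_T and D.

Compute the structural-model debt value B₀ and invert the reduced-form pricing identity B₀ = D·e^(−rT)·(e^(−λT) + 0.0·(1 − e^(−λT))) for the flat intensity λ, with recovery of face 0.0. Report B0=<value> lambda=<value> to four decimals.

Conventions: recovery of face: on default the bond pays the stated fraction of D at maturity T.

Apply the equity-as-call identities (strike 253.9880, horizon 3.4712 years):
d₁ = [ln(V₀/D) + (r + σ²/2)T] / (σ√T)
   = [ln(561.5906/253.9880) + (0.0739 + 0.5·0.3881²)·3.4712] / (0.3881·√3.4712)
   = [0.793486 + 0.517941] / 0.723075 = 1.813679
d₂ = d₁ − σ√T = 1.813679 − 0.723075 = 1.090604
N(d₁) = 0.965136,  N(d₂) = 0.862276,  e^(−rT) = 0.773738
E₀ = V₀·N(d₁) − D·e^(−rT)·N(d₂)
   = 561.5906·0.965136 − 253.9880·0.773738·0.862276 = 372.556796
B₀ = V₀ − E₀ = 561.5906 − 372.556796 = 189.033804
e^(−λT) = (B₀·e^(rT)/D − 0)/(1 − 0) = (189.0338·1.292427/253.9880 − 0)/1 = 0.96190508
λ = −ln(0.96190508)/3.4712 = 0.011189

B0=189.0338 lambda=0.0112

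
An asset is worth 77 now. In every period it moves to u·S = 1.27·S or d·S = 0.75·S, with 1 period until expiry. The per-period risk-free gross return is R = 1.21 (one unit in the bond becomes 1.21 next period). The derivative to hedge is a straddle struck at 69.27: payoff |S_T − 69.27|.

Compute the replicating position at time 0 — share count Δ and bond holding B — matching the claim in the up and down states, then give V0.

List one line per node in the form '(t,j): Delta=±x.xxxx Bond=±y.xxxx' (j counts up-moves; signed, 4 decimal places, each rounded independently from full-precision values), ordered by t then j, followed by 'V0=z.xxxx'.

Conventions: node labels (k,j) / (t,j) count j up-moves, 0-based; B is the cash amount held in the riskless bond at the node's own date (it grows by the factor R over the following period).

(0,0): Delta=0.4246 Bond=-10.7432
V0=21.9491

Under the risk-neutral measure, an up-move has probability p* = (R−d)/(u−d) = 0.8846 and values discount at R = 1.21.
Expiry values: V(1,0)=11.5200, V(1,1)=28.5200
Node (0,0) S=77.0000: V=(p*·28.5200+(1−p*)·11.5200)/1.21=21.9491; Δ=(28.5200−11.5200)/(97.7900−57.7500)=0.4246; B=V−Δ·S=-10.7432
Check: Δ(0,0)·S0 + B(0,0) = 21.9491 = V0.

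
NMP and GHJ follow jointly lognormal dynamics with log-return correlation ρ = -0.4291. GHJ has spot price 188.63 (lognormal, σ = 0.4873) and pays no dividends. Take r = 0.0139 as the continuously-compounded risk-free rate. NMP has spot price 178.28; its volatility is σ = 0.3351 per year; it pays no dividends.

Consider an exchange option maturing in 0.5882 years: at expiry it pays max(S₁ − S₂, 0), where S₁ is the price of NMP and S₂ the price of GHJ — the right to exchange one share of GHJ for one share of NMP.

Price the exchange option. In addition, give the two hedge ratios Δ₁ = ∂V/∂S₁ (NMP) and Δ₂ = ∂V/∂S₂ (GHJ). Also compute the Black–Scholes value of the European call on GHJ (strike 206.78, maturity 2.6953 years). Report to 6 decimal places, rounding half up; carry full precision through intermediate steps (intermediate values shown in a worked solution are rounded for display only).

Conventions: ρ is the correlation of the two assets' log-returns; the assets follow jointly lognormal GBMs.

exchange price = 33.854832
Δ1 = 0.564848
Δ2 = -0.354378
price(GHJ call K=206.78) = 55.133665

σ_eff = √(σ₁² + σ₂² − 2ρσ₁σ₂) = √(0.3351² + 0.4873² − 2·-0.4291·0.3351·0.4873) = 0.699923
d₁ = (ln(S₁/S₂) + (q₂ − q₁ + σ_eff²/2)T) / (σ_eff√T) = (ln(178.28/188.63) + (0.0 − 0.0 + 0.244946)·0.5882) / 0.536800 = 0.163273
d₂ = d₁ − σ_eff√T = 0.163273 − 0.536800 = -0.373527
N(d₁) = 0.564848,  N(d₂) = 0.354378
V = S₁·e^{−q₁T}·N(d₁) − S₂·e^{−q₂T}·N(d₂) = 100.701181 − 66.846349 = 33.854832
Δ₁ = e^{−q₁T}·N(d₁) = 0.564848;  Δ₂ = −e^{−q₂T}·N(d₂) = -0.354378
[vanilla: GHJ call K=206.78]
σ√T = 0.4873·√2.6953 = 0.800018
d₁ = (ln(S/K) + (r+σ²/2)T) / (σ√T) = (ln(188.63/206.78) + (0.0139+0.4873²/2)·2.6953) / 0.800018 = (-0.091868 + 0.357479) / 0.800018 = 0.332007
d₂ = d₁ − σ√T = 0.332007 − 0.800018 = -0.468012
e^{−rT} = 0.963228
N(d₁) = 0.630058,  N(d₂) = 0.319888
price = S·N(d₁) − K·e^{−rT}·N(d₂) = 118.847814 − 63.714149 = 55.133665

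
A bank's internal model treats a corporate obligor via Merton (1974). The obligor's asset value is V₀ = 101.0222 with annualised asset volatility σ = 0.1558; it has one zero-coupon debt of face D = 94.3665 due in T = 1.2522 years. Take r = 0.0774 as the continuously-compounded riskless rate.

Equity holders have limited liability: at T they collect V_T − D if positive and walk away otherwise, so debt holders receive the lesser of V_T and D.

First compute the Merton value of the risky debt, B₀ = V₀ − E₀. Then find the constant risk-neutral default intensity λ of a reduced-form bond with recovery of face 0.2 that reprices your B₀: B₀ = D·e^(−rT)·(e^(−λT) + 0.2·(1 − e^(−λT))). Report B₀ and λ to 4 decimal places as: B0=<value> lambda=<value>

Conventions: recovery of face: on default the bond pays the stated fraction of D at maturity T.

B0=84.1597 lambda=0.0176

Equity is a call on the firm's assets struck at D = 94.3665:
d₁ = [ln(V₀/D) + (r + σ²/2)T] / (σ√T)
   = [ln(101.0222/94.3665) + (0.0774 + 0.5·0.1558²)·1.2522] / (0.1558·√1.2522)
   = [0.068154 + 0.112118] / 0.174343 = 1.034009
d₂ = d₁ − σ√T = 1.034009 − 0.174343 = 0.859666
N(d₁) = 0.849434,  N(d₂) = 0.805013,  e^(−rT) = 0.907628
E₀ = V₀·N(d₁) − D·e^(−rT)·N(d₂)
   = 101.0222·0.849434 − 94.3665·0.907628·0.805013 = 16.862525
B₀ = V₀ − E₀ = 101.0222 − 16.862525 = 84.159675
e^(−λT) = (B₀·e^(rT)/D − 0.2)/(1 − 0.2) = (84.1597·1.101773/94.3665 − 0.2)/0.8 = 0.97825428
λ = −ln(0.97825428)/1.2522 = 0.017558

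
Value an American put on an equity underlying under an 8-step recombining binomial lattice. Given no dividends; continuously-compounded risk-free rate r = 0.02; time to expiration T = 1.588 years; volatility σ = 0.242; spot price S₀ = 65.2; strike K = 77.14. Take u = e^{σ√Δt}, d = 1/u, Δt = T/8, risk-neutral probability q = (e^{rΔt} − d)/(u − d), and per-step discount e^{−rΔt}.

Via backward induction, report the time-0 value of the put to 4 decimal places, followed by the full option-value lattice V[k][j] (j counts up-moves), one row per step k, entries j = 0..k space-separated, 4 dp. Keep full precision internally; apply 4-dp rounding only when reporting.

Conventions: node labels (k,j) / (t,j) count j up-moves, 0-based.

price = 14.6631
tree:
14.6631
19.3033 9.9807
24.5870 13.9926 5.9105
29.9585 18.9288 8.9986 2.7632
34.7809 24.5870 13.2276 4.6960 0.7858
39.1104 29.9585 18.6041 7.7718 1.5515 0.0000
42.9974 34.7809 24.5870 12.3836 3.0631 0.0000 0.0000
46.4871 39.1104 29.9585 18.6041 6.0476 0.0000 0.0000 0.0000
49.6202 42.9974 34.7809 24.5870 11.9400 0.0000 0.0000 0.0000 0.0000

params: Δt=0.19850 u=1.11385 d=0.89779 q=0.49148 e^(-rΔt)=0.99604
t_8 payoffs: 49.6202 42.9974 34.7809 24.5870 11.9400 0.0000 0.0000 0.0000 0.0000
k=7: node(7,0) S=30.6529 payoff=46.4871 vs cont=46.1815 → 46.4871 [stop]  node(7,1) S=38.0296 payoff=39.1104 vs cont=38.8048 → 39.1104 [stop]  node(7,2) S=47.1815 payoff=29.9585 vs cont=29.6528 → 29.9585 [stop]  node(7,3) S=58.5359 payoff=18.6041 vs cont=18.2985 → 18.6041 [stop]  node(7,4) S=72.6228 payoff=4.5172 vs cont=6.0476 → 6.0476 [wait]  node(7,5) S=90.0997 payoff=0.0000 vs cont=0.0000 → 0.0000 [wait]  node(7,6) S=111.7825 payoff=0.0000 vs cont=0.0000 → 0.0000 [wait]  node(7,7) S=138.6833 payoff=0.0000 vs cont=0.0000 → 0.0000 [wait]
k=6: node(6,0) S=34.1426 payoff=42.9974 vs cont=42.6918 → 42.9974 [stop]  node(6,1) S=42.3591 payoff=34.7809 vs cont=34.4753 → 34.7809 [stop]  node(6,2) S=52.5530 payoff=24.5870 vs cont=24.2814 → 24.5870 [stop]  node(6,3) S=65.2000 payoff=11.9400 vs cont=12.3836 → 12.3836 [wait]  node(6,4) S=80.8906 payoff=0.0000 vs cont=3.0631 → 3.0631 [wait]  node(6,5) S=100.3572 payoff=0.0000 vs cont=0.0000 → 0.0000 [wait]  node(6,6) S=124.5085 payoff=0.0000 vs cont=0.0000 → 0.0000 [wait]
k=5: node(5,0) S=38.0296 payoff=39.1104 vs cont=38.8048 → 39.1104 [stop]  node(5,1) S=47.1815 payoff=29.9585 vs cont=29.6528 → 29.9585 [stop]  node(5,2) S=58.5359 payoff=18.6041 vs cont=18.5156 → 18.6041 [stop]  node(5,3) S=72.6228 payoff=4.5172 vs cont=7.7718 → 7.7718 [wait]  node(5,4) S=90.0997 payoff=0.0000 vs cont=1.5515 → 1.5515 [wait]  node(5,5) S=111.7825 payoff=0.0000 vs cont=0.0000 → 0.0000 [wait]
k=4: node(4,0) S=42.3591 payoff=34.7809 vs cont=34.4753 → 34.7809 [stop]  node(4,1) S=52.5530 payoff=24.5870 vs cont=24.2814 → 24.5870 [stop]  node(4,2) S=65.2000 payoff=11.9400 vs cont=13.2276 → 13.2276 [wait]  node(4,3) S=80.8906 payoff=0.0000 vs cont=4.6960 → 4.6960 [wait]  node(4,4) S=100.3572 payoff=0.0000 vs cont=0.7858 → 0.7858 [wait]
k=3: node(3,0) S=47.1815 payoff=29.9585 vs cont=29.6528 → 29.9585 [stop]  node(3,1) S=58.5359 payoff=18.6041 vs cont=18.9288 → 18.9288 [wait]  node(3,2) S=72.6228 payoff=4.5172 vs cont=8.9986 → 8.9986 [wait]  node(3,3) S=90.0997 payoff=0.0000 vs cont=2.7632 → 2.7632 [wait]
k=2: node(2,0) S=52.5530 payoff=24.5870 vs cont=24.4404 → 24.5870 [stop]  node(2,1) S=65.2000 payoff=11.9400 vs cont=13.9926 → 13.9926 [wait]  node(2,2) S=80.8906 payoff=0.0000 vs cont=5.9105 → 5.9105 [wait]
k=1: node(1,0) S=58.5359 payoff=18.6041 vs cont=19.3033 → 19.3033 [wait]  node(1,1) S=72.6228 payoff=4.5172 vs cont=9.9807 → 9.9807 [wait]
k=0: node(0,0) S=65.2000 payoff=11.9400 vs cont=14.6631 → 14.6631 [wait]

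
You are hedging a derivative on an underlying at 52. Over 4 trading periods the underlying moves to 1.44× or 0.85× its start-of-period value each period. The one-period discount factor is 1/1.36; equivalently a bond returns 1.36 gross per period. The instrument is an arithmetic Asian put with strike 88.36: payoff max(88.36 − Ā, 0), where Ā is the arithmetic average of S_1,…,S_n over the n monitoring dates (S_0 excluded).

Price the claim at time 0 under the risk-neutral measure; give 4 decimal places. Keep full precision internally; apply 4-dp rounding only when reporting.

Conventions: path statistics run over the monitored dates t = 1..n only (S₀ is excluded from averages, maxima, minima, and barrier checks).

No-arbitrage gives p* = (R−d)/(u−d) = 0.8644: enumerate every path, weight its payoff by its p*-probability, and discount by R^4.
Enumerate all 2^4 = 16 price paths (U = up ×1.44, D = down ×0.85); each path with k up-moves has probability p*^k·(1−p*)^(4−k).
DDDD: Ā=35.2122, payoff=53.1478, prob=0.000338
UDDD: Ā=59.6536, payoff=28.7064, prob=0.002155
DUDD: Ā=51.9836, payoff=36.3764, prob=0.002155
UUDD: Ā=88.0664, payoff=0.2936, prob=0.013738
DDUD: Ā=45.4641, payoff=42.8959, prob=0.002155
UDUD: Ā=77.0216, payoff=11.3384, prob=0.013738
DUUD: Ā=69.3516, payoff=19.0084, prob=0.013738
UUUD: Ā=117.4897, payoff=0.0000, prob=0.087577
DDDU: Ā=39.9225, payoff=48.4375, prob=0.002155
UDDU: Ā=67.6335, payoff=20.7265, prob=0.013738
DUDU: Ā=59.9635, payoff=28.3965, prob=0.013738
UUDU: Ā=101.5852, payoff=0.0000, prob=0.087577
DDUU: Ā=53.4440, payoff=34.9160, prob=0.013738
UDUU: Ā=90.5404, payoff=0.0000, prob=0.087577
DUUU: Ā=82.8704, payoff=5.4896, prob=0.087577
UUUU: Ā=140.3922, payoff=0.0000, prob=0.558306
Price = Σ prob·payoff / R^4 = 2.411222 / 3.421020 = 0.7048

price = 0.7048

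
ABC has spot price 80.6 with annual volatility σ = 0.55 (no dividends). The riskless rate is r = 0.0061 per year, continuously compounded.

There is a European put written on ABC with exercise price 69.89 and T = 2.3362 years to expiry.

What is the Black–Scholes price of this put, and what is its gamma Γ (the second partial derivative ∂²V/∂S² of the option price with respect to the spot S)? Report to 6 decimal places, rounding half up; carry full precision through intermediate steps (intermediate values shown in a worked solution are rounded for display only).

σ√T = 0.55·√2.3362 = 0.840655
d₁ = (ln(S/K) + (r+σ²/2)T) / (σ√T) = (ln(80.6/69.89) + (0.0061+0.55²/2)·2.3362) / 0.840655 = (0.142576 + 0.367601) / 0.840655 = 0.606881
d₂ = d₁ − σ√T = 0.606881 − 0.840655 = -0.233774
e^{−rT} = 0.985850
N(−d₁) = 0.271965,  N(−d₂) = 0.592420
Put price V = K·e^{−rT}·N(−d₂) − S·N(−d₁) = 40.818363 − 21.920384 = 18.897979
φ(d₁) = (1/√(2π))·e^{−d₁²/2} = 0.331844
Γ = φ(d₁) / (S·σ·√T) = 0.004898

price = 18.897979
Γ = 0.004898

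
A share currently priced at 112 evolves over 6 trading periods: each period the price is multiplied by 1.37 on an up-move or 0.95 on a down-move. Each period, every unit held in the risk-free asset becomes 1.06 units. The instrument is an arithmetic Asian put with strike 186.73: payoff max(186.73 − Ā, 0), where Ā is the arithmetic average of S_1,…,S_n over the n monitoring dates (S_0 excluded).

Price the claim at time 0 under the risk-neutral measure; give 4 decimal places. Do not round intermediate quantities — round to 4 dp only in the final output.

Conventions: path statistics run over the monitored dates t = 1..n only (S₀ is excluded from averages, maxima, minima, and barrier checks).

With p* = (R−d)/(u−d) = 0.2619, sum probability × payoff across the paths and divide by R^6.
Enumerate all 2^6 = 64 price paths (U = up ×1.37, D = down ×0.95); each path with k up-moves has probability p*^k·(1−p*)^(6−k).
DDDDDD: Ā=93.9541, payoff=92.7759, prob=0.161687
UDDDDD: Ā=135.4917, payoff=51.2383, prob=0.057373
DUDDDD: Ā=127.6517, payoff=59.0783, prob=0.057373
UUDDDD: Ā=184.0871, payoff=2.6429, prob=0.020358
DDUDDD: Ā=120.2037, payoff=66.5263, prob=0.057373
UDUDDD: Ā=173.3463, payoff=13.3837, prob=0.020358
DUUDDD: Ā=165.5063, payoff=21.2237, prob=0.020358
UUUDDD: Ā=238.6776, payoff=0.0000, prob=0.007224
DDDUDD: Ā=113.1281, payoff=73.6019, prob=0.057373
UDDUDD: Ā=163.1426, payoff=23.5874, prob=0.020358
DUDUDD: Ā=155.3026, payoff=31.4274, prob=0.020358
UUDUDD: Ā=223.9627, payoff=0.0000, prob=0.007224
DDUUDD: Ā=147.8546, payoff=38.8754, prob=0.020358
UDUUDD: Ā=213.2219, payoff=0.0000, prob=0.007224
DUUUDD: Ā=205.3819, payoff=0.0000, prob=0.007224
UUUUDD: Ā=296.1823, payoff=0.0000, prob=0.002563
DDDDUD: Ā=106.4062, payoff=80.3238, prob=0.057373
UDDDUD: Ā=153.4490, payoff=33.2810, prob=0.020358
DUDDUD: Ā=145.6090, payoff=41.1210, prob=0.020358
UUDDUD: Ā=209.9835, payoff=0.0000, prob=0.007224
DDUDUD: Ā=138.1610, payoff=48.5690, prob=0.020358
UDUDUD: Ā=199.2427, payoff=0.0000, prob=0.007224
DUUDUD: Ā=191.4027, payoff=0.0000, prob=0.007224
UUUDUD: Ā=276.0229, payoff=0.0000, prob=0.002563
DDDUUD: Ā=131.0854, payoff=55.6446, prob=0.020358
UDDUUD: Ā=189.0390, payoff=0.0000, prob=0.007224
DUDUUD: Ā=181.1990, payoff=5.5310, prob=0.007224
UUDUUD: Ā=261.3080, payoff=0.0000, prob=0.002563
DDUUUD: Ā=173.7510, payoff=12.9790, prob=0.007224
UDUUUD: Ā=250.5672, payoff=0.0000, prob=0.002563
DUUUUD: Ā=242.7272, payoff=0.0000, prob=0.002563
UUUUUD: Ā=350.0381, payoff=0.0000, prob=0.000910
DDDDDU: Ā=100.0205, payoff=86.7095, prob=0.057373
UDDDDU: Ā=144.2401, payoff=42.4899, prob=0.020358
DUDDDU: Ā=136.4001, payoff=50.3299, prob=0.020358
UUDDDU: Ā=196.7033, payoff=0.0000, prob=0.007224
DDUDDU: Ā=128.9521, payoff=57.7779, prob=0.020358
UDUDDU: Ā=185.9625, payoff=0.7675, prob=0.007224
DUUDDU: Ā=178.1225, payoff=8.6075, prob=0.007224
UUUDDU: Ā=256.8714, payoff=0.0000, prob=0.002563
DDDUDU: Ā=121.8765, payoff=64.8535, prob=0.020358
UDDUDU: Ā=175.7588, payoff=10.9712, prob=0.007224
DUDUDU: Ā=167.9188, payoff=18.8112, prob=0.007224
UUDUDU: Ā=242.1565, payoff=0.0000, prob=0.002563
DDUUDU: Ā=160.4708, payoff=26.2592, prob=0.007224
UDUUDU: Ā=231.4157, payoff=0.0000, prob=0.002563
DUUUDU: Ā=223.5757, payoff=0.0000, prob=0.002563
UUUUDU: Ā=322.4197, payoff=0.0000, prob=0.000910
DDDDUU: Ā=115.1547, payoff=71.5753, prob=0.020358
UDDDUU: Ā=166.0652, payoff=20.6648, prob=0.007224
DUDDUU: Ā=158.2252, payoff=28.5048, prob=0.007224
UUDDUU: Ā=228.1774, payoff=0.0000, prob=0.002563
DDUDUU: Ā=150.7772, payoff=35.9528, prob=0.007224
UDUDUU: Ā=217.4366, payoff=0.0000, prob=0.002563
DUUDUU: Ā=209.5966, payoff=0.0000, prob=0.002563
UUUDUU: Ā=302.2603, payoff=0.0000, prob=0.000910
DDDUUU: Ā=143.7016, payoff=43.0284, prob=0.007224
UDDUUU: Ā=207.2328, payoff=0.0000, prob=0.002563
DUDUUU: Ā=199.3928, payoff=0.0000, prob=0.002563
UUDUUU: Ā=287.5454, payoff=0.0000, prob=0.000910
DDUUUU: Ā=191.9448, payoff=0.0000, prob=0.002563
UDUUUU: Ā=276.8046, payoff=0.0000, prob=0.000910
DUUUUU: Ā=268.9646, payoff=0.0000, prob=0.000910
UUUUUU: Ā=387.8753, payoff=0.0000, prob=0.000323
Price = Σ prob·payoff / R^6 = 52.633838 / 1.418519 = 37.1048

price = 37.1048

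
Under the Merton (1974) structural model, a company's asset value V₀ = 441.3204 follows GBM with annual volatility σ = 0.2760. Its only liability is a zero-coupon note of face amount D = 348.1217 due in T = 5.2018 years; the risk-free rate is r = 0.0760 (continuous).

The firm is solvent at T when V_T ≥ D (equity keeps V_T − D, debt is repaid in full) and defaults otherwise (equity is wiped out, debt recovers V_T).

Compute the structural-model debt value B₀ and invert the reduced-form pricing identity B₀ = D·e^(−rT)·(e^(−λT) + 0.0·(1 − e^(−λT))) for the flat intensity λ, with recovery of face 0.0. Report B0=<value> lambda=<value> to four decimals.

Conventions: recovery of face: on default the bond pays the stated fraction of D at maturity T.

Apply the equity-as-call identities (strike 348.1217, horizon 5.2018 years):
d₁ = [ln(V₀/D) + (r + σ²/2)T] / (σ√T)
   = [ln(441.3204/348.1217) + (0.0760 + 0.5·0.2760²)·5.2018] / (0.2760·√5.2018)
   = [0.237219 + 0.593463] / 0.629486 = 1.319620
d₂ = d₁ − σ√T = 1.319620 − 0.629486 = 0.690134
N(d₁) = 0.906519,  N(d₂) = 0.754945,  e^(−rT) = 0.673453
E₀ = V₀·N(d₁) − D·e^(−rT)·N(d₂)
   = 441.3204·0.906519 − 348.1217·0.673453·0.754945 = 223.073244
B₀ = V₀ − E₀ = 441.3204 − 223.073244 = 218.247156
e^(−λT) = (B₀·e^(rT)/D − 0)/(1 − 0) = (218.2472·1.484884/348.1217 − 0)/1 = 0.93091532
λ = −ln(0.93091532)/5.2018 = 0.013762

B0=218.2472 lambda=0.0138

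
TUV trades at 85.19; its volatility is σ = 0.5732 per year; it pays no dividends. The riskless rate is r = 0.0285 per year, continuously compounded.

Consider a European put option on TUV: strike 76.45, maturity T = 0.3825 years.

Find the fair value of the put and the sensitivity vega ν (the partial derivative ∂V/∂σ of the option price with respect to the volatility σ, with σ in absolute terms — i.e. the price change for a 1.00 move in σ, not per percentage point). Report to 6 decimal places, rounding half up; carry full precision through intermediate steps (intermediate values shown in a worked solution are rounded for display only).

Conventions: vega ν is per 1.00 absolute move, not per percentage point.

price = 7.153259
ν = 18.424252

σ√T = 0.5732·√0.3825 = 0.354505
d₁ = (ln(S/K) + (r+σ²/2)T) / (σ√T) = (ln(85.19/76.45) + (0.0285+0.5732²/2)·0.3825) / 0.354505 = (0.108247 + 0.073738) / 0.354505 = 0.513351
d₂ = d₁ − σ√T = 0.513351 − 0.354505 = 0.158846
e^{−rT} = 0.989158
N(−d₁) = 0.303853,  N(−d₂) = 0.436895
Put price V = K·e^{−rT}·N(−d₂) − S·N(−d₁) = 33.038502 − 25.885243 = 7.153259
φ(d₁) = (1/√(2π))·e^{−d₁²/2} = 0.349692
ν = S·φ(d₁)·√T = 18.424252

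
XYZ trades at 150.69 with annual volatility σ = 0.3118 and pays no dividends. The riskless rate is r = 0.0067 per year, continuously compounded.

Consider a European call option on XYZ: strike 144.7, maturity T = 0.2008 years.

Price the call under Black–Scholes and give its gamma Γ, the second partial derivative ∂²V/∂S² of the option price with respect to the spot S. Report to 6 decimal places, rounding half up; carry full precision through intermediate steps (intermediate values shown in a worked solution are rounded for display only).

price = 11.679061
Γ = 0.017696

σ√T = 0.3118·√0.2008 = 0.139720
d₁ = (ln(S/K) + (r+σ²/2)T) / (σ√T) = (ln(150.69/144.7) + (0.0067+0.3118²/2)·0.2008) / 0.139720 = (0.040562 + 0.011106) / 0.139720 = 0.369799
d₂ = d₁ − σ√T = 0.369799 − 0.139720 = 0.230079
e^{−rT} = 0.998656
N(d₁) = 0.644234,  N(d₂) = 0.590985
Call price V = S·N(d₁) − K·e^{−rT}·N(d₂) = 97.079618 − 85.400558 = 11.679061
φ(d₁) = (1/√(2π))·e^{−d₁²/2} = 0.372576
Γ = φ(d₁) / (S·σ·√T) = 0.017696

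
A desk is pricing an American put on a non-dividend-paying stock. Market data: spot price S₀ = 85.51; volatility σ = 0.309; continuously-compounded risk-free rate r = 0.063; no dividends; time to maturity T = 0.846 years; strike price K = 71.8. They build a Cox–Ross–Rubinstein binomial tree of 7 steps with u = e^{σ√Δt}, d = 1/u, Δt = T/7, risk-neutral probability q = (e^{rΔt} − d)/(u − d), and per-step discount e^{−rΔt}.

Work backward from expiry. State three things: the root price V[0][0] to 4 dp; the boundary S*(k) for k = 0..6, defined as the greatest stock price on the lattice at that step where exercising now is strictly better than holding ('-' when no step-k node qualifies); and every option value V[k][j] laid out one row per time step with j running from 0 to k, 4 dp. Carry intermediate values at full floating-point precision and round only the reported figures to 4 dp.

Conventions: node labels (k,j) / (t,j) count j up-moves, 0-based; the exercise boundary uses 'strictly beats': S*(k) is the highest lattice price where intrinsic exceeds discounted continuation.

price = 2.7809
boundary = - - - - 55.6423 49.9749 55.6423
tree:
2.7809
4.5330 1.1304
7.1873 2.0373 0.2714
11.0110 3.6020 0.5566 0.0000
16.1577 6.2053 1.1416 0.0000 0.0000
21.8251 10.3024 2.3413 0.0000 0.0000 0.0000
26.9152 16.1577 4.8017 0.0000 0.0000 0.0000 0.0000
31.4869 21.8251 9.8476 0.0000 0.0000 0.0000 0.0000 0.0000

params: Δt=0.12086 u=1.11340 d=0.89815 q=0.50868 e^(-rΔt)=0.99241
t_7 payoffs: 31.4869 21.8251 9.8476 0.0000 0.0000 0.0000 0.0000 0.0000
t_6: node(6,0) S=44.8848 payoff=26.9152 vs cont=26.3706 → 26.9152 [stop]  node(6,1) S=55.6423 payoff=16.1577 vs cont=15.6131 → 16.1577 [stop]  node(6,2) S=68.9781 payoff=2.8219 vs cont=4.8017 → 4.8017 [wait]  node(6,3) S=85.5100 payoff=0.0000 vs cont=0.0000 → 0.0000 [wait]  node(6,4) S=106.0041 payoff=0.0000 vs cont=0.0000 → 0.0000 [wait]  node(6,5) S=131.4101 payoff=0.0000 vs cont=0.0000 → 0.0000 [wait]  node(6,6) S=162.9050 payoff=0.0000 vs cont=0.0000 → 0.0000 [wait]  ⇒ S*(6)=55.6423
t_5: node(5,0) S=49.9749 payoff=21.8251 vs cont=21.2805 → 21.8251 [stop]  node(5,1) S=61.9524 payoff=9.8476 vs cont=10.3024 → 10.3024 [wait]  node(5,2) S=76.8005 payoff=0.0000 vs cont=2.3413 → 2.3413 [wait]  node(5,3) S=95.2072 payoff=0.0000 vs cont=0.0000 → 0.0000 [wait]  node(5,4) S=118.0255 payoff=0.0000 vs cont=0.0000 → 0.0000 [wait]  node(5,5) S=146.3125 payoff=0.0000 vs cont=0.0000 → 0.0000 [wait]  ⇒ S*(5)=49.9749
t_4: node(4,0) S=55.6423 payoff=16.1577 vs cont=15.8427 → 16.1577 [stop]  node(4,1) S=68.9781 payoff=2.8219 vs cont=6.2053 → 6.2053 [wait]  node(4,2) S=85.5100 payoff=0.0000 vs cont=1.1416 → 1.1416 [wait]  node(4,3) S=106.0041 payoff=0.0000 vs cont=0.0000 → 0.0000 [wait]  node(4,4) S=131.4101 payoff=0.0000 vs cont=0.0000 → 0.0000 [wait]  ⇒ S*(4)=55.6423
t_3: node(3,0) S=61.9524 payoff=9.8476 vs cont=11.0110 → 11.0110 [wait]  node(3,1) S=76.8005 payoff=0.0000 vs cont=3.6020 → 3.6020 [wait]  node(3,2) S=95.2072 payoff=0.0000 vs cont=0.5566 → 0.5566 [wait]  node(3,3) S=118.0255 payoff=0.0000 vs cont=0.0000 → 0.0000 [wait]  ⇒ S*(3)=-
t_2: node(2,0) S=68.9781 payoff=2.8219 vs cont=7.1873 → 7.1873 [wait]  node(2,1) S=85.5100 payoff=0.0000 vs cont=2.0373 → 2.0373 [wait]  node(2,2) S=106.0041 payoff=0.0000 vs cont=0.2714 → 0.2714 [wait]  ⇒ S*(2)=-
t_1: node(1,0) S=76.8005 payoff=0.0000 vs cont=4.5330 → 4.5330 [wait]  node(1,1) S=95.2072 payoff=0.0000 vs cont=1.1304 → 1.1304 [wait]  ⇒ S*(1)=-
t_0: node(0,0) S=85.5100 payoff=0.0000 vs cont=2.7809 → 2.7809 [wait]  ⇒ S*(0)=-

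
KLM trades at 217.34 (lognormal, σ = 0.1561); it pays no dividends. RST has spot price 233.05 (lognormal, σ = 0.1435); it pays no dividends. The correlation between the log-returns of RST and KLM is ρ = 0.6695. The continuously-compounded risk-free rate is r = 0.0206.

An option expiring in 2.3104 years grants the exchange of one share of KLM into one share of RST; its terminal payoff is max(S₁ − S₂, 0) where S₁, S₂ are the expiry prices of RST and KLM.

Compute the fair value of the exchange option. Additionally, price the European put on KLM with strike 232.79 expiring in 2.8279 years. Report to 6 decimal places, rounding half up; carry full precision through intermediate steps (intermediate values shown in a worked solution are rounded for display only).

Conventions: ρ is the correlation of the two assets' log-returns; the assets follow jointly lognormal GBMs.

exchange price = 25.693751
price(KLM put K=232.79) = 23.970344

σ_eff = √(σ₁² + σ₂² − 2ρσ₁σ₂) = √(0.1435² + 0.1561² − 2·0.6695·0.1435·0.1561) = 0.122333
d₁ = (ln(S₁/S₂) + (q₂ − q₁ + σ_eff²/2)T) / (σ_eff√T) = (ln(233.05/217.34) + (0.0 − 0.0 + 0.007483)·2.3104) / 0.185946 = 0.468297
d₂ = d₁ − σ_eff√T = 0.468297 − 0.185946 = 0.282351
N(d₁) = 0.680214,  N(d₂) = 0.611163
V = S₁·e^{−q₁T}·N(d₁) − S₂·e^{−q₂T}·N(d₂) = 158.523840 − 132.830089 = 25.693751
[vanilla: KLM put K=232.79]
σ√T = 0.1561·√2.8279 = 0.262503
d₁ = (ln(S/K) + (r+σ²/2)T) / (σ√T) = (ln(217.34/232.79) + (0.0206+0.1561²/2)·2.8279) / 0.262503 = (-0.068674 + 0.092709) / 0.262503 = 0.091561
d₂ = d₁ − σ√T = 0.091561 − 0.262503 = -0.170943
e^{−rT} = 0.943410
N(−d₁) = 0.463524,  N(−d₂) = 0.567866
price = K·e^{−rT}·N(−d₂) − S·N(−d₁) = 124.712567 − 100.742222 = 23.970344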